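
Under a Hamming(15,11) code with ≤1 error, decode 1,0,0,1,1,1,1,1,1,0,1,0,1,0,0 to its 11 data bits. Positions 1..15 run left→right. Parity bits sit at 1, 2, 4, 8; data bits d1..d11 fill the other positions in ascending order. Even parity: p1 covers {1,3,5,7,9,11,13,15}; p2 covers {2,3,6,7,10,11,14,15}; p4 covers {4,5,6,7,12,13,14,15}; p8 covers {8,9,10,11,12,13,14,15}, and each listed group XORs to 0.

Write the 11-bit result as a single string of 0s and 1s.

s1 (pos 1,3,5,7,9,11,13,15): 1⊕0⊕1⊕1⊕1⊕1⊕1⊕0 = 0
s2 (pos 2,3,6,7,10,11,14,15): 0⊕0⊕1⊕1⊕0⊕1⊕0⊕0 = 1
s4 (pos 4,5,6,7,12,13,14,15): 1⊕1⊕1⊕1⊕0⊕1⊕0⊕0 = 1
s8 (pos 8,9,10,11,12,13,14,15): 1⊕1⊕0⊕1⊕0⊕1⊕0⊕0 = 0
Syndrome s8…s1 = 0110 → error at position 6.
Flip position 6: 100111111010100 → 100110111010100
Read data bits from positions 3,5,6,7,9,10,11,12,13,14,15: 01011010100

01011010100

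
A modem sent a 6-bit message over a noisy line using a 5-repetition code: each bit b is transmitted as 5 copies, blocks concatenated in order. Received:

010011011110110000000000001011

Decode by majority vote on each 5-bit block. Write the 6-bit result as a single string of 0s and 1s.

011001

Block 1 (01001): 2 ones → 0
Block 2 (10111): 4 ones → 1
Block 3 (10110): 3 ones → 1
Block 4 (00000): 0 ones → 0
Block 5 (00000): 0 ones → 0
Block 6 (01011): 3 ones → 1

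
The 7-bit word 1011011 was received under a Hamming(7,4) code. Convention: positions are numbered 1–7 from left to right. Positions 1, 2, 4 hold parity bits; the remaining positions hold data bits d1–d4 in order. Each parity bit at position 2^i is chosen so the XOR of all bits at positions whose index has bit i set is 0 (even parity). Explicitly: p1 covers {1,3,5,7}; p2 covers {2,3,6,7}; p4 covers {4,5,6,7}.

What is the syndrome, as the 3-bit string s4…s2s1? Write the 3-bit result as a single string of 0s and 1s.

s1 (pos 1,3,5,7): 1⊕1⊕0⊕1 = 1
s2 (pos 2,3,6,7): 0⊕1⊕1⊕1 = 1
s4 (pos 4,5,6,7): 1⊕0⊕1⊕1 = 1
Syndrome s4…s1 = 111 → error at position 7.

111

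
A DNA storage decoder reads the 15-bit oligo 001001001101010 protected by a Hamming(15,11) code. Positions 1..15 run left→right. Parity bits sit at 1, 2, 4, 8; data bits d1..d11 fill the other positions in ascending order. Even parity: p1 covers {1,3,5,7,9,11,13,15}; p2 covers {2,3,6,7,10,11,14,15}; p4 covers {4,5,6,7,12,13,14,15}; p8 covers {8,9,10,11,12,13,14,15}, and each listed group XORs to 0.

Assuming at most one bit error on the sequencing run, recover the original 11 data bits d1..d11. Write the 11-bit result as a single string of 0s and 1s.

s1 (pos 1,3,5,7,9,11,13,15): 0⊕1⊕0⊕0⊕1⊕0⊕0⊕0 = 0
s2 (pos 2,3,6,7,10,11,14,15): 0⊕1⊕1⊕0⊕1⊕0⊕1⊕0 = 0
s4 (pos 4,5,6,7,12,13,14,15): 0⊕0⊕1⊕0⊕1⊕0⊕1⊕0 = 1
s8 (pos 8,9,10,11,12,13,14,15): 0⊕1⊕1⊕0⊕1⊕0⊕1⊕0 = 0
Syndrome s8…s1 = 0100 → error at position 4.
Flip position 4: 001001001101010 → 001101001101010
Read data bits from positions 3,5,6,7,9,10,11,12,13,14,15: 10101101010

10101101010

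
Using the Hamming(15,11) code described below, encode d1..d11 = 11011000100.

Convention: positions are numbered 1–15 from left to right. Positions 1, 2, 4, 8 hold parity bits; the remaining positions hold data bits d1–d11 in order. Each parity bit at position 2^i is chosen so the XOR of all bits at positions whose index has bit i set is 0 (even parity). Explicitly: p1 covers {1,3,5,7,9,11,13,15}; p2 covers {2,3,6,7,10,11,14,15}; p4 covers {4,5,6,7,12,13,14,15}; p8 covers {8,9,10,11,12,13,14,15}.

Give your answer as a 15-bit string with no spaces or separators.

101110101000100

Place data at non-parity positions: p1 p2 1 p4 1 0 1 p8 1 0 0 0 1 0 0
p1 (pos 1,3,5,7,9,11,13,15): XOR of data positions = 1⊕1⊕1⊕1⊕0⊕1⊕0 = 1
p2 (pos 2,3,6,7,10,11,14,15): XOR of data positions = 1⊕0⊕1⊕0⊕0⊕0⊕0 = 0
p4 (pos 4,5,6,7,12,13,14,15): XOR of data positions = 1⊕0⊕1⊕0⊕1⊕0⊕0 = 1
p8 (pos 8,9,10,11,12,13,14,15): XOR of data positions = 1⊕0⊕0⊕0⊕1⊕0⊕0 = 0
Codeword: 101110101000100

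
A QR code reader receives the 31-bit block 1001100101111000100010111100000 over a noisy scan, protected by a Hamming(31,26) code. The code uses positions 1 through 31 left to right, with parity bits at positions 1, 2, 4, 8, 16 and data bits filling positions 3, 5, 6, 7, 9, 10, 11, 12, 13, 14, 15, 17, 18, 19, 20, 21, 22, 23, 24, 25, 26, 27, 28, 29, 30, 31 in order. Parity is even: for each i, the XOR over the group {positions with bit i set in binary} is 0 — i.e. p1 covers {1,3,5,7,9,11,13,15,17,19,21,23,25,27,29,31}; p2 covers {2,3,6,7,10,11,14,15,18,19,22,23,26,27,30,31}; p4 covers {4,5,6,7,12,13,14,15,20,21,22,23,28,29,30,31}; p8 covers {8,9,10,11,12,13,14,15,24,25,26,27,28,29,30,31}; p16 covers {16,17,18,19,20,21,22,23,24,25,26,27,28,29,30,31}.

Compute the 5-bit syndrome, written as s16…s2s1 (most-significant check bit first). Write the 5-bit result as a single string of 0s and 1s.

00000

s1 (pos 1,3,5,7,9,11,13,15,17,19,21,23,25,27,29,31): 1⊕0⊕1⊕0⊕0⊕1⊕1⊕0⊕1⊕0⊕1⊕1⊕1⊕0⊕0⊕0 = 0
s2 (pos 2,3,6,7,10,11,14,15,18,19,22,23,26,27,30,31): 0⊕0⊕0⊕0⊕1⊕1⊕0⊕0⊕0⊕0⊕0⊕1⊕1⊕0⊕0⊕0 = 0
s4 (pos 4,5,6,7,12,13,14,15,20,21,22,23,28,29,30,31): 1⊕1⊕0⊕0⊕1⊕1⊕0⊕0⊕0⊕1⊕0⊕1⊕0⊕0⊕0⊕0 = 0
s8 (pos 8,9,10,11,12,13,14,15,24,25,26,27,28,29,30,31): 1⊕0⊕1⊕1⊕1⊕1⊕0⊕0⊕1⊕1⊕1⊕0⊕0⊕0⊕0⊕0 = 0
s16 (pos 16,17,18,19,20,21,22,23,24,25,26,27,28,29,30,31): 0⊕1⊕0⊕0⊕0⊕1⊕0⊕1⊕1⊕1⊕1⊕0⊕0⊕0⊕0⊕0 = 0
Syndrome s16…s1 = 00000 → no error.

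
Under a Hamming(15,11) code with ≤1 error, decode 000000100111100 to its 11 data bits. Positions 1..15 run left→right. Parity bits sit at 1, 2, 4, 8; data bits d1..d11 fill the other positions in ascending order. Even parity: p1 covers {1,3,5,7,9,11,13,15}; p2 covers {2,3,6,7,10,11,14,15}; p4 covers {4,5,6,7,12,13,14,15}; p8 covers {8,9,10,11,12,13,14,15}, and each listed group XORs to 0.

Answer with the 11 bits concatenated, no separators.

00000111100

s1 (pos 1,3,5,7,9,11,13,15): 0⊕0⊕0⊕1⊕0⊕1⊕1⊕0 = 1
s2 (pos 2,3,6,7,10,11,14,15): 0⊕0⊕0⊕1⊕1⊕1⊕0⊕0 = 1
s4 (pos 4,5,6,7,12,13,14,15): 0⊕0⊕0⊕1⊕1⊕1⊕0⊕0 = 1
s8 (pos 8,9,10,11,12,13,14,15): 0⊕0⊕1⊕1⊕1⊕1⊕0⊕0 = 0
Syndrome s8…s1 = 0111 → error at position 7.
Flip position 7: 000000100111100 → 000000000111100
Read data bits from positions 3,5,6,7,9,10,11,12,13,14,15: 00000111100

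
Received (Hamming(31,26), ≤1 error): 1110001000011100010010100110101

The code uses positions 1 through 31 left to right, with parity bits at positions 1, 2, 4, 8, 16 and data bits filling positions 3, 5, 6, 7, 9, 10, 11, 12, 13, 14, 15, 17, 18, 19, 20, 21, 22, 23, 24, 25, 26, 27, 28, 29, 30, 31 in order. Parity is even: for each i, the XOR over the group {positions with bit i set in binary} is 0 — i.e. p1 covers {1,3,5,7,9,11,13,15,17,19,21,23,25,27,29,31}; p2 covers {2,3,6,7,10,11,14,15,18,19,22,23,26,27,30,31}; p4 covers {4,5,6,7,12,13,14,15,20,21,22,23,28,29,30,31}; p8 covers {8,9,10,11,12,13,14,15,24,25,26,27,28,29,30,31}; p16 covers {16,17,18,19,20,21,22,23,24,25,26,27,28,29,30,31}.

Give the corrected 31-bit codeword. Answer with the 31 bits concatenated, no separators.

s1 (pos 1,3,5,7,9,11,13,15,17,19,21,23,25,27,29,31): 1⊕1⊕0⊕1⊕0⊕0⊕1⊕0⊕0⊕0⊕1⊕1⊕0⊕1⊕1⊕1 = 1
s2 (pos 2,3,6,7,10,11,14,15,18,19,22,23,26,27,30,31): 1⊕1⊕0⊕1⊕0⊕0⊕1⊕0⊕1⊕0⊕0⊕1⊕1⊕1⊕0⊕1 = 1
s4 (pos 4,5,6,7,12,13,14,15,20,21,22,23,28,29,30,31): 0⊕0⊕0⊕1⊕1⊕1⊕1⊕0⊕0⊕1⊕0⊕1⊕0⊕1⊕0⊕1 = 0
s8 (pos 8,9,10,11,12,13,14,15,24,25,26,27,28,29,30,31): 0⊕0⊕0⊕0⊕1⊕1⊕1⊕0⊕0⊕0⊕1⊕1⊕0⊕1⊕0⊕1 = 1
s16 (pos 16,17,18,19,20,21,22,23,24,25,26,27,28,29,30,31): 0⊕0⊕1⊕0⊕0⊕1⊕0⊕1⊕0⊕0⊕1⊕1⊕0⊕1⊕0⊕1 = 1
Syndrome s16…s1 = 11011 → error at position 27.
Flip position 27: 1110001000011100010010100110101 → 1110001000011100010010100100101

1110001000011100010010100100101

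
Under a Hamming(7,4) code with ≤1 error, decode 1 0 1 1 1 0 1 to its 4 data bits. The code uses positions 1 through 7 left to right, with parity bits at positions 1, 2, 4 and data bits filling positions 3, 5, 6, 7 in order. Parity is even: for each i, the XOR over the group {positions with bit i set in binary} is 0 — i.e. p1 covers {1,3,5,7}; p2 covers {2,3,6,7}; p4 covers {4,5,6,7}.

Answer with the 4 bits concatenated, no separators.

s1 (pos 1,3,5,7): 1⊕1⊕1⊕1 = 0
s2 (pos 2,3,6,7): 0⊕1⊕0⊕1 = 0
s4 (pos 4,5,6,7): 1⊕1⊕0⊕1 = 1
Syndrome s4…s1 = 100 → error at position 4.
Flip position 4: 1011101 → 1010101
Read data bits from positions 3,5,6,7: 1101

1101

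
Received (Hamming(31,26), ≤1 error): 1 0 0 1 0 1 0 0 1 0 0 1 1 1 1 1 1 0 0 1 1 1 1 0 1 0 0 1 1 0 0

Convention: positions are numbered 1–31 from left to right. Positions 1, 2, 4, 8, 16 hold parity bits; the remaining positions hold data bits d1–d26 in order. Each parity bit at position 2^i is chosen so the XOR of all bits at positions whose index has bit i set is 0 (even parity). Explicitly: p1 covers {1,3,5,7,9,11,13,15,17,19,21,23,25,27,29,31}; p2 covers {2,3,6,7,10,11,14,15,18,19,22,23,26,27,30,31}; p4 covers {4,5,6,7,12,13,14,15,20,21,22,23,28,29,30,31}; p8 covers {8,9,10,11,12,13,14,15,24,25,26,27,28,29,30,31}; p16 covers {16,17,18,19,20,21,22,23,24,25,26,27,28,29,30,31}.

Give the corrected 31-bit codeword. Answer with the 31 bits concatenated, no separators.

s1 (pos 1,3,5,7,9,11,13,15,17,19,21,23,25,27,29,31): 1⊕0⊕0⊕0⊕1⊕0⊕1⊕1⊕1⊕0⊕1⊕1⊕1⊕0⊕1⊕0 = 1
s2 (pos 2,3,6,7,10,11,14,15,18,19,22,23,26,27,30,31): 0⊕0⊕1⊕0⊕0⊕0⊕1⊕1⊕0⊕0⊕1⊕1⊕0⊕0⊕0⊕0 = 1
s4 (pos 4,5,6,7,12,13,14,15,20,21,22,23,28,29,30,31): 1⊕0⊕1⊕0⊕1⊕1⊕1⊕1⊕1⊕1⊕1⊕1⊕1⊕1⊕0⊕0 = 0
s8 (pos 8,9,10,11,12,13,14,15,24,25,26,27,28,29,30,31): 0⊕1⊕0⊕0⊕1⊕1⊕1⊕1⊕0⊕1⊕0⊕0⊕1⊕1⊕0⊕0 = 0
s16 (pos 16,17,18,19,20,21,22,23,24,25,26,27,28,29,30,31): 1⊕1⊕0⊕0⊕1⊕1⊕1⊕1⊕0⊕1⊕0⊕0⊕1⊕1⊕0⊕0 = 1
Syndrome s16…s1 = 10011 → error at position 19.
Flip position 19: 1001010010011111100111101001100 → 1001010010011111101111101001100

1001010010011111101111101001100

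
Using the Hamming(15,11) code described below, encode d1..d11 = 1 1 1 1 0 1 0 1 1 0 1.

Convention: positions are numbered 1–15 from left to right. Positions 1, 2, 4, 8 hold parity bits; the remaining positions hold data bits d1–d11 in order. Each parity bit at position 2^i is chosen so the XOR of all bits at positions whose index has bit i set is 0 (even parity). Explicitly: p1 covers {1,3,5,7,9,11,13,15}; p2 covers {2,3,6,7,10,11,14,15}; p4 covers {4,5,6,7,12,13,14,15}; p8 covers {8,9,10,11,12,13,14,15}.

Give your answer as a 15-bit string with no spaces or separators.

111011100101101

Place data at non-parity positions: p1 p2 1 p4 1 1 1 p8 0 1 0 1 1 0 1
p1 (pos 1,3,5,7,9,11,13,15): XOR of data positions = 1⊕1⊕1⊕0⊕0⊕1⊕1 = 1
p2 (pos 2,3,6,7,10,11,14,15): XOR of data positions = 1⊕1⊕1⊕1⊕0⊕0⊕1 = 1
p4 (pos 4,5,6,7,12,13,14,15): XOR of data positions = 1⊕1⊕1⊕1⊕1⊕0⊕1 = 0
p8 (pos 8,9,10,11,12,13,14,15): XOR of data positions = 0⊕1⊕0⊕1⊕1⊕0⊕1 = 0
Codeword: 111011100101101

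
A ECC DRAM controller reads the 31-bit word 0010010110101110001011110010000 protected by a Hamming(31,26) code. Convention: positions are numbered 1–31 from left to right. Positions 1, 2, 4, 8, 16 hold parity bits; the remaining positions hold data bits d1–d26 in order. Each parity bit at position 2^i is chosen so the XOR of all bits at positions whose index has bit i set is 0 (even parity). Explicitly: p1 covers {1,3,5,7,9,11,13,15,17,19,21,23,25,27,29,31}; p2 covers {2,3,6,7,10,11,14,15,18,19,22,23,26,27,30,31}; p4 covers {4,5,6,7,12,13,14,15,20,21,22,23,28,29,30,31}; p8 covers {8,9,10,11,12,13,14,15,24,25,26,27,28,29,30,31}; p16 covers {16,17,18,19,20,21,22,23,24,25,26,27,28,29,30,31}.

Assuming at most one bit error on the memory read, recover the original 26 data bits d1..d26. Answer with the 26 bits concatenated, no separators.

s1 (pos 1,3,5,7,9,11,13,15,17,19,21,23,25,27,29,31): 0⊕1⊕0⊕0⊕1⊕1⊕1⊕1⊕0⊕1⊕1⊕1⊕0⊕1⊕0⊕0 = 1
s2 (pos 2,3,6,7,10,11,14,15,18,19,22,23,26,27,30,31): 0⊕1⊕1⊕0⊕0⊕1⊕1⊕1⊕0⊕1⊕1⊕1⊕0⊕1⊕0⊕0 = 1
s4 (pos 4,5,6,7,12,13,14,15,20,21,22,23,28,29,30,31): 0⊕0⊕1⊕0⊕0⊕1⊕1⊕1⊕0⊕1⊕1⊕1⊕0⊕0⊕0⊕0 = 1
s8 (pos 8,9,10,11,12,13,14,15,24,25,26,27,28,29,30,31): 1⊕1⊕0⊕1⊕0⊕1⊕1⊕1⊕1⊕0⊕0⊕1⊕0⊕0⊕0⊕0 = 0
s16 (pos 16,17,18,19,20,21,22,23,24,25,26,27,28,29,30,31): 0⊕0⊕0⊕1⊕0⊕1⊕1⊕1⊕1⊕0⊕0⊕1⊕0⊕0⊕0⊕0 = 0
Syndrome s16…s1 = 00111 → error at position 7.
Flip position 7: 0010010110101110001011110010000 → 0010011110101110001011110010000
Read data bits from positions 3,5,6,7,9,10,11,12,13,14,15,17,18,19,20,21,22,23,24,25,26,27,28,29,30,31: 10111010111001011110010000

10111010111001011110010000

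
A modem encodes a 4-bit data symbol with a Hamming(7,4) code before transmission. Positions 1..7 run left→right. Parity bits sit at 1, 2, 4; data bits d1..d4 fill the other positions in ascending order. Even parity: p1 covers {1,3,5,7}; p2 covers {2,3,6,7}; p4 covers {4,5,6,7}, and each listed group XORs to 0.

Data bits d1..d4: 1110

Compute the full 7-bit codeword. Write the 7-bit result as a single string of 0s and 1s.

Place data at non-parity positions: p1 p2 1 p4 1 1 0
p1 (pos 1,3,5,7): XOR of data positions = 1⊕1⊕0 = 0
p2 (pos 2,3,6,7): XOR of data positions = 1⊕1⊕0 = 0
p4 (pos 4,5,6,7): XOR of data positions = 1⊕1⊕0 = 0
Codeword: 0010110

0010110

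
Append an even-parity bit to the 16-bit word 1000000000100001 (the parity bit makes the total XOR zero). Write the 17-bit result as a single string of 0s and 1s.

10000000001000011

XOR of the 16 data bits: 1⊕0⊕0⊕0⊕0⊕0⊕0⊕0⊕0⊕0⊕1⊕0⊕0⊕0⊕0⊕1 = 1
Parity bit = 1 (so all 17 bits XOR to 0).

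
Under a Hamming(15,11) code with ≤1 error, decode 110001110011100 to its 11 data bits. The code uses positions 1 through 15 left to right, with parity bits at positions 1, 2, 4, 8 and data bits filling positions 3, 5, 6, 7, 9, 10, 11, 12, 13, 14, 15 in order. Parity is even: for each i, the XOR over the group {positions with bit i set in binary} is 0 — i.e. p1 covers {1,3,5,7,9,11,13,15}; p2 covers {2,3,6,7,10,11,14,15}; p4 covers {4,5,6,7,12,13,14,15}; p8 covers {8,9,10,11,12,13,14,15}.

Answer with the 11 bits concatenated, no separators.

00110011100

s1 (pos 1,3,5,7,9,11,13,15): 1⊕0⊕0⊕1⊕0⊕1⊕1⊕0 = 0
s2 (pos 2,3,6,7,10,11,14,15): 1⊕0⊕1⊕1⊕0⊕1⊕0⊕0 = 0
s4 (pos 4,5,6,7,12,13,14,15): 0⊕0⊕1⊕1⊕1⊕1⊕0⊕0 = 0
s8 (pos 8,9,10,11,12,13,14,15): 1⊕0⊕0⊕1⊕1⊕1⊕0⊕0 = 0
Syndrome s8…s1 = 0000 → no error.
Read data bits from positions 3,5,6,7,9,10,11,12,13,14,15: 00110011100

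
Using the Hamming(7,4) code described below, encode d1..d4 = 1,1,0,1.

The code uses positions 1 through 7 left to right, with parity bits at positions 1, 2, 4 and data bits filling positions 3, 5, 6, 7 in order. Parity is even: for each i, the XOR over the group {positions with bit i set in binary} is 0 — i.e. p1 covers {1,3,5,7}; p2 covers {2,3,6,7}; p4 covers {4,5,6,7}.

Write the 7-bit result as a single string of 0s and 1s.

Place data at non-parity positions: p1 p2 1 p4 1 0 1
p1 (pos 1,3,5,7): XOR of data positions = 1⊕1⊕1 = 1
p2 (pos 2,3,6,7): XOR of data positions = 1⊕0⊕1 = 0
p4 (pos 4,5,6,7): XOR of data positions = 1⊕0⊕1 = 0
Codeword: 1010101

1010101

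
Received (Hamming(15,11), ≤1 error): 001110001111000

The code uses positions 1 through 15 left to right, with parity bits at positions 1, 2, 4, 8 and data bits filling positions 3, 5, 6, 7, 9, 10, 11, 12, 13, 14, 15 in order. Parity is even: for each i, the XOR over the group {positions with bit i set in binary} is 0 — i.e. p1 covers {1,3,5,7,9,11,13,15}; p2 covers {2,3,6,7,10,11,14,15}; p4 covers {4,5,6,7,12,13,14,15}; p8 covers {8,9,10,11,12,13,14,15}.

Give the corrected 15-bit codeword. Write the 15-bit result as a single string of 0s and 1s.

s1 (pos 1,3,5,7,9,11,13,15): 0⊕1⊕1⊕0⊕1⊕1⊕0⊕0 = 0
s2 (pos 2,3,6,7,10,11,14,15): 0⊕1⊕0⊕0⊕1⊕1⊕0⊕0 = 1
s4 (pos 4,5,6,7,12,13,14,15): 1⊕1⊕0⊕0⊕1⊕0⊕0⊕0 = 1
s8 (pos 8,9,10,11,12,13,14,15): 0⊕1⊕1⊕1⊕1⊕0⊕0⊕0 = 0
Syndrome s8…s1 = 0110 → error at position 6.
Flip position 6: 001110001111000 → 001111001111000

001111001111000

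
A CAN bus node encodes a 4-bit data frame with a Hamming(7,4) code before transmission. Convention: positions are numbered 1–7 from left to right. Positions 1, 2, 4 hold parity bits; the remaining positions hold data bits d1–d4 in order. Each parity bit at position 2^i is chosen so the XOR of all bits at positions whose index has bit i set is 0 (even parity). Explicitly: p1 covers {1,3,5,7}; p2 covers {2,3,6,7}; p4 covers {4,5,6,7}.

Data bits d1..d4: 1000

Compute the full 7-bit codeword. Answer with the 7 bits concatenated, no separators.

Place data at non-parity positions: p1 p2 1 p4 0 0 0
p1 (pos 1,3,5,7): XOR of data positions = 1⊕0⊕0 = 1
p2 (pos 2,3,6,7): XOR of data positions = 1⊕0⊕0 = 1
p4 (pos 4,5,6,7): XOR of data positions = 0⊕0⊕0 = 0
Codeword: 1110000

1110000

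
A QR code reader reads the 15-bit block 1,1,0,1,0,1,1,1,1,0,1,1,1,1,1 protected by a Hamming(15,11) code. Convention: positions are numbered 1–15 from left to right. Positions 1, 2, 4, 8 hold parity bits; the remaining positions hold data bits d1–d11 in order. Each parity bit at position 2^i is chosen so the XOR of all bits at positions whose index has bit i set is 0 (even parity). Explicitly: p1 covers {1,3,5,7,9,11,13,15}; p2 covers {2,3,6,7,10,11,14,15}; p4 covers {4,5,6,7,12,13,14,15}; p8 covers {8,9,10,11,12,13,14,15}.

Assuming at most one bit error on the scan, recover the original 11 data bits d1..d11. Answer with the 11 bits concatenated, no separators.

00111010111

s1 (pos 1,3,5,7,9,11,13,15): 1⊕0⊕0⊕1⊕1⊕1⊕1⊕1 = 0
s2 (pos 2,3,6,7,10,11,14,15): 1⊕0⊕1⊕1⊕0⊕1⊕1⊕1 = 0
s4 (pos 4,5,6,7,12,13,14,15): 1⊕0⊕1⊕1⊕1⊕1⊕1⊕1 = 1
s8 (pos 8,9,10,11,12,13,14,15): 1⊕1⊕0⊕1⊕1⊕1⊕1⊕1 = 1
Syndrome s8…s1 = 1100 → error at position 12.
Flip position 12: 110101111011111 → 110101111010111
Read data bits from positions 3,5,6,7,9,10,11,12,13,14,15: 00111010111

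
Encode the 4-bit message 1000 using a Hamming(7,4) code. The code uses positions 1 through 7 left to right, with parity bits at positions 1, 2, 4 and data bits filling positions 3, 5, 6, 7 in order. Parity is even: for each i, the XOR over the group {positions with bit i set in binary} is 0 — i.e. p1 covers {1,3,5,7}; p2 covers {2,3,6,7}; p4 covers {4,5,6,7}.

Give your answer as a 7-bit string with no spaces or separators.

1110000

Place data at non-parity positions: p1 p2 1 p4 0 0 0
p1 (pos 1,3,5,7): XOR of data positions = 1⊕0⊕0 = 1
p2 (pos 2,3,6,7): XOR of data positions = 1⊕0⊕0 = 1
p4 (pos 4,5,6,7): XOR of data positions = 0⊕0⊕0 = 0
Codeword: 1110000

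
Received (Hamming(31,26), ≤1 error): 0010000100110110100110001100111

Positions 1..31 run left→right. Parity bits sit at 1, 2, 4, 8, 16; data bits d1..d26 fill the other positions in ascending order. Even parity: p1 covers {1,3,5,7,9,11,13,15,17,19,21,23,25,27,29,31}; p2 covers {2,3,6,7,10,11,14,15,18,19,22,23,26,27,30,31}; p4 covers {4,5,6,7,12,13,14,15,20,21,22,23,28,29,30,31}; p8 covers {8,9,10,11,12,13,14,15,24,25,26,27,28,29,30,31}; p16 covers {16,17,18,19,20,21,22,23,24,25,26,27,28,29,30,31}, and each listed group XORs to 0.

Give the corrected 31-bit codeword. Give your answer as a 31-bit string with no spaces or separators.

0110000100110110100110001100111

s1 (pos 1,3,5,7,9,11,13,15,17,19,21,23,25,27,29,31): 0⊕1⊕0⊕0⊕0⊕1⊕0⊕1⊕1⊕0⊕1⊕0⊕1⊕0⊕1⊕1 = 0
s2 (pos 2,3,6,7,10,11,14,15,18,19,22,23,26,27,30,31): 0⊕1⊕0⊕0⊕0⊕1⊕1⊕1⊕0⊕0⊕0⊕0⊕1⊕0⊕1⊕1 = 1
s4 (pos 4,5,6,7,12,13,14,15,20,21,22,23,28,29,30,31): 0⊕0⊕0⊕0⊕1⊕0⊕1⊕1⊕1⊕1⊕0⊕0⊕0⊕1⊕1⊕1 = 0
s8 (pos 8,9,10,11,12,13,14,15,24,25,26,27,28,29,30,31): 1⊕0⊕0⊕1⊕1⊕0⊕1⊕1⊕0⊕1⊕1⊕0⊕0⊕1⊕1⊕1 = 0
s16 (pos 16,17,18,19,20,21,22,23,24,25,26,27,28,29,30,31): 0⊕1⊕0⊕0⊕1⊕1⊕0⊕0⊕0⊕1⊕1⊕0⊕0⊕1⊕1⊕1 = 0
Syndrome s16…s1 = 00010 → error at position 2.
Flip position 2: 0010000100110110100110001100111 → 0110000100110110100110001100111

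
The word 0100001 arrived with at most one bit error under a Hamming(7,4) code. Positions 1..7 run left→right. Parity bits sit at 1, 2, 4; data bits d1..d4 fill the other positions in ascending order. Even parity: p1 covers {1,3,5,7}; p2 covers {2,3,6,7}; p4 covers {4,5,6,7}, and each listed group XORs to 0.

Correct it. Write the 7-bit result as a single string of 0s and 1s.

s1 (pos 1,3,5,7): 0⊕0⊕0⊕1 = 1
s2 (pos 2,3,6,7): 1⊕0⊕0⊕1 = 0
s4 (pos 4,5,6,7): 0⊕0⊕0⊕1 = 1
Syndrome s4…s1 = 101 → error at position 5.
Flip position 5: 0100001 → 0100101

0100101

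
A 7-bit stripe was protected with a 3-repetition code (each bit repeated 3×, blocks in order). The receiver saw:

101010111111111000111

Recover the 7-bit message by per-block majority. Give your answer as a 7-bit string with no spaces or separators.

1011101

Block 1 (101): 2 ones → 1
Block 2 (010): 1 one → 0
Block 3 (111): 3 ones → 1
Block 4 (111): 3 ones → 1
Block 5 (111): 3 ones → 1
Block 6 (000): 0 ones → 0
Block 7 (111): 3 ones → 1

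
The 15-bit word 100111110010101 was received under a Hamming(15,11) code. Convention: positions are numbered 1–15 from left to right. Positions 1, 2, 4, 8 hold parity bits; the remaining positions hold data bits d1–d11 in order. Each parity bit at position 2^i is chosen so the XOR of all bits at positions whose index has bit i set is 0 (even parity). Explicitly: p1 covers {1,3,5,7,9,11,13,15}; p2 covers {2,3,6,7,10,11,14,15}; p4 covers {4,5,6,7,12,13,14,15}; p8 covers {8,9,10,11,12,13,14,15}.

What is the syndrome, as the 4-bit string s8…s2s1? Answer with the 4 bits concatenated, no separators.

0000

s1 (pos 1,3,5,7,9,11,13,15): 1⊕0⊕1⊕1⊕0⊕1⊕1⊕1 = 0
s2 (pos 2,3,6,7,10,11,14,15): 0⊕0⊕1⊕1⊕0⊕1⊕0⊕1 = 0
s4 (pos 4,5,6,7,12,13,14,15): 1⊕1⊕1⊕1⊕0⊕1⊕0⊕1 = 0
s8 (pos 8,9,10,11,12,13,14,15): 1⊕0⊕0⊕1⊕0⊕1⊕0⊕1 = 0
Syndrome s8…s1 = 0000 → no error.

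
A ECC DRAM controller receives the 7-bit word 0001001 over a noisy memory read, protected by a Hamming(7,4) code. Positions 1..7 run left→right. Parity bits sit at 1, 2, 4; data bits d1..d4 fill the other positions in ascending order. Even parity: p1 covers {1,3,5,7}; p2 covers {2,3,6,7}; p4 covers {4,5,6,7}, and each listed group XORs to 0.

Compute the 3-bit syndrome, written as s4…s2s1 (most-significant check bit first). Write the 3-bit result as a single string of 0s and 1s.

011

s1 (pos 1,3,5,7): 0⊕0⊕0⊕1 = 1
s2 (pos 2,3,6,7): 0⊕0⊕0⊕1 = 1
s4 (pos 4,5,6,7): 1⊕0⊕0⊕1 = 0
Syndrome s4…s1 = 011 → error at position 3.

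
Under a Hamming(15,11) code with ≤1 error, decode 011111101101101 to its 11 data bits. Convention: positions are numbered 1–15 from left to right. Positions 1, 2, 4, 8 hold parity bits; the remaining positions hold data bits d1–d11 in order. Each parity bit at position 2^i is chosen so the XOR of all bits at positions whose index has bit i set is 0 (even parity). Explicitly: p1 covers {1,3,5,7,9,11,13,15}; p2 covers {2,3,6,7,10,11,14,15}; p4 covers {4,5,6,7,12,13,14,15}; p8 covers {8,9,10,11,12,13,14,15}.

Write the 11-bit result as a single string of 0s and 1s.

11111100101

s1 (pos 1,3,5,7,9,11,13,15): 0⊕1⊕1⊕1⊕1⊕0⊕1⊕1 = 0
s2 (pos 2,3,6,7,10,11,14,15): 1⊕1⊕1⊕1⊕1⊕0⊕0⊕1 = 0
s4 (pos 4,5,6,7,12,13,14,15): 1⊕1⊕1⊕1⊕1⊕1⊕0⊕1 = 1
s8 (pos 8,9,10,11,12,13,14,15): 0⊕1⊕1⊕0⊕1⊕1⊕0⊕1 = 1
Syndrome s8…s1 = 1100 → error at position 12.
Flip position 12: 011111101101101 → 011111101100101
Read data bits from positions 3,5,6,7,9,10,11,12,13,14,15: 11111100101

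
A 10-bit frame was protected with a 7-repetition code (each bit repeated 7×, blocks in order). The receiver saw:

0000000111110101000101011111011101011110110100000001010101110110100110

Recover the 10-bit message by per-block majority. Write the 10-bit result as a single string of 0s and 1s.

Block 1 (0000000): 0 ones → 0
Block 2 (1111101): 6 ones → 1
Block 3 (0100010): 2 ones → 0
Block 4 (1011111): 6 ones → 1
Block 5 (0111010): 4 ones → 1
Block 6 (1111011): 6 ones → 1
Block 7 (0100000): 1 one → 0
Block 8 (0010101): 3 ones → 0
Block 9 (0111011): 5 ones → 1
Block 10 (0100110): 3 ones → 0

0101110010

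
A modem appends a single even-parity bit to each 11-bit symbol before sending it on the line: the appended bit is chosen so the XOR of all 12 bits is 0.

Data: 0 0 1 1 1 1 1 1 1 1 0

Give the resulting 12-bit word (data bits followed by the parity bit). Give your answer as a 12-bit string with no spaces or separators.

001111111100

XOR of the 11 data bits: 0⊕0⊕1⊕1⊕1⊕1⊕1⊕1⊕1⊕1⊕0 = 0
Parity bit = 0 (so all 12 bits XOR to 0).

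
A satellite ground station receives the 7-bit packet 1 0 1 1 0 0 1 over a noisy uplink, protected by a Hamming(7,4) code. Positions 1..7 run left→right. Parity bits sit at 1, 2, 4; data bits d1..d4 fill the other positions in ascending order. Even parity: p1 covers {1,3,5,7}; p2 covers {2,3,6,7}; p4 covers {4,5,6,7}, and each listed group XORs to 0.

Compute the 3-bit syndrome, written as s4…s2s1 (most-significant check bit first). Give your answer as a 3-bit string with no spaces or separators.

001

s1 (pos 1,3,5,7): 1⊕1⊕0⊕1 = 1
s2 (pos 2,3,6,7): 0⊕1⊕0⊕1 = 0
s4 (pos 4,5,6,7): 1⊕0⊕0⊕1 = 0
Syndrome s4…s1 = 001 → error at position 1.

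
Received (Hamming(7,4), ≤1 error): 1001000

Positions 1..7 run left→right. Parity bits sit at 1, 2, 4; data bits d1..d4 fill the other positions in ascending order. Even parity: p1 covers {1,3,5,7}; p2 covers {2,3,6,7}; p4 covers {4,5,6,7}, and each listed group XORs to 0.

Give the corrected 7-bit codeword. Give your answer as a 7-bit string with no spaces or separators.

1001100

s1 (pos 1,3,5,7): 1⊕0⊕0⊕0 = 1
s2 (pos 2,3,6,7): 0⊕0⊕0⊕0 = 0
s4 (pos 4,5,6,7): 1⊕0⊕0⊕0 = 1
Syndrome s4…s1 = 101 → error at position 5.
Flip position 5: 1001000 → 1001100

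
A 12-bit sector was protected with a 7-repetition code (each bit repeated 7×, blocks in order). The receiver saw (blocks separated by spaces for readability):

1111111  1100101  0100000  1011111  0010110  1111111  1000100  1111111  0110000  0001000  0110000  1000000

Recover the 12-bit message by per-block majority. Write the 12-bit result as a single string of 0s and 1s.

110101010000

Block 1 (1111111): 7 ones → 1
Block 2 (1100101): 4 ones → 1
Block 3 (0100000): 1 one → 0
Block 4 (1011111): 6 ones → 1
Block 5 (0010110): 3 ones → 0
Block 6 (1111111): 7 ones → 1
Block 7 (1000100): 2 ones → 0
Block 8 (1111111): 7 ones → 1
Block 9 (0110000): 2 ones → 0
Block 10 (0001000): 1 one → 0
Block 11 (0110000): 2 ones → 0
Block 12 (1000000): 1 one → 0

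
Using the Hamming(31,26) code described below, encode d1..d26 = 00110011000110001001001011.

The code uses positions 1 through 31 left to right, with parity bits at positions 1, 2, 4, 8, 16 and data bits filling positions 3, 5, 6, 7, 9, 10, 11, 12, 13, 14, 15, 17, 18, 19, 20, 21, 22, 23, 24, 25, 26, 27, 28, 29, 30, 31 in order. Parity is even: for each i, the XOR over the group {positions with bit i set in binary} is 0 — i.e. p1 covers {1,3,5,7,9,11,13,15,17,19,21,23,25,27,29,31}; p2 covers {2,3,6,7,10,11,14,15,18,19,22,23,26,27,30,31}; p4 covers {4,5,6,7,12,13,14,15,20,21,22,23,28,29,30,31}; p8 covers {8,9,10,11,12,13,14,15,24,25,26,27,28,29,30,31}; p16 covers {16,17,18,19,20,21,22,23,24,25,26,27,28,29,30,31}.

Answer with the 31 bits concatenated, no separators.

Place data at non-parity positions: p1 p2 0 p4 0 1 1 p8 0 0 1 1 0 0 0 p16 1 1 0 0 0 1 0 0 1 0 0 1 0 1 1
p1 (pos 1,3,5,7,9,11,13,15,17,19,21,23,25,27,29,31): XOR of data positions = 0⊕0⊕1⊕0⊕1⊕0⊕0⊕1⊕0⊕0⊕0⊕1⊕0⊕0⊕1 = 1
p2 (pos 2,3,6,7,10,11,14,15,18,19,22,23,26,27,30,31): XOR of data positions = 0⊕1⊕1⊕0⊕1⊕0⊕0⊕1⊕0⊕1⊕0⊕0⊕0⊕1⊕1 = 1
p4 (pos 4,5,6,7,12,13,14,15,20,21,22,23,28,29,30,31): XOR of data positions = 0⊕1⊕1⊕1⊕0⊕0⊕0⊕0⊕0⊕1⊕0⊕1⊕0⊕1⊕1 = 1
p8 (pos 8,9,10,11,12,13,14,15,24,25,26,27,28,29,30,31): XOR of data positions = 0⊕0⊕1⊕1⊕0⊕0⊕0⊕0⊕1⊕0⊕0⊕1⊕0⊕1⊕1 = 0
p16 (pos 16,17,18,19,20,21,22,23,24,25,26,27,28,29,30,31): XOR of data positions = 1⊕1⊕0⊕0⊕0⊕1⊕0⊕0⊕1⊕0⊕0⊕1⊕0⊕1⊕1 = 1
Codeword: 1101011000110001110001001001011

1101011000110001110001001001011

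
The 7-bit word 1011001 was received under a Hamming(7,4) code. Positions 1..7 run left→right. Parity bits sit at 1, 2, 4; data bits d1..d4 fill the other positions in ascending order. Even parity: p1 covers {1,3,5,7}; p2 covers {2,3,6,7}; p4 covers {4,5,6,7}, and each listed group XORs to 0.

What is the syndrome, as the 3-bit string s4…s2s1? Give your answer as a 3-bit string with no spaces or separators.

s1 (pos 1,3,5,7): 1⊕1⊕0⊕1 = 1
s2 (pos 2,3,6,7): 0⊕1⊕0⊕1 = 0
s4 (pos 4,5,6,7): 1⊕0⊕0⊕1 = 0
Syndrome s4…s1 = 001 → error at position 1.

001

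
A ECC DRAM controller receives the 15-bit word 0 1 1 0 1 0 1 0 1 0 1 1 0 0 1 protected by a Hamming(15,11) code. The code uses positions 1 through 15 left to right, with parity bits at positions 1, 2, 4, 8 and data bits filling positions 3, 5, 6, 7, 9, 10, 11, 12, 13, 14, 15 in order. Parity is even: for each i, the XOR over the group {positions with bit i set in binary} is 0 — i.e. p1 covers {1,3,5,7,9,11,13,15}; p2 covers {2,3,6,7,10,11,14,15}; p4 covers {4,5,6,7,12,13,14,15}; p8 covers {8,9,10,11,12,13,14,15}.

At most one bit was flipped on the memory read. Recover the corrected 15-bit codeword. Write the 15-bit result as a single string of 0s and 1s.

001010101011001

s1 (pos 1,3,5,7,9,11,13,15): 0⊕1⊕1⊕1⊕1⊕1⊕0⊕1 = 0
s2 (pos 2,3,6,7,10,11,14,15): 1⊕1⊕0⊕1⊕0⊕1⊕0⊕1 = 1
s4 (pos 4,5,6,7,12,13,14,15): 0⊕1⊕0⊕1⊕1⊕0⊕0⊕1 = 0
s8 (pos 8,9,10,11,12,13,14,15): 0⊕1⊕0⊕1⊕1⊕0⊕0⊕1 = 0
Syndrome s8…s1 = 0010 → error at position 2.
Flip position 2: 011010101011001 → 001010101011001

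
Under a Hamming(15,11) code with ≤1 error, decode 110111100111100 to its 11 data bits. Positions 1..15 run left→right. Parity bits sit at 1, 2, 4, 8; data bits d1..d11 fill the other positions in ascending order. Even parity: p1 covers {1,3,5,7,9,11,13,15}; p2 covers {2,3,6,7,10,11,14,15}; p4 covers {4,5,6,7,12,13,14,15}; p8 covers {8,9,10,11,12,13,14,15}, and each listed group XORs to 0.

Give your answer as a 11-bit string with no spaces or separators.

s1 (pos 1,3,5,7,9,11,13,15): 1⊕0⊕1⊕1⊕0⊕1⊕1⊕0 = 1
s2 (pos 2,3,6,7,10,11,14,15): 1⊕0⊕1⊕1⊕1⊕1⊕0⊕0 = 1
s4 (pos 4,5,6,7,12,13,14,15): 1⊕1⊕1⊕1⊕1⊕1⊕0⊕0 = 0
s8 (pos 8,9,10,11,12,13,14,15): 0⊕0⊕1⊕1⊕1⊕1⊕0⊕0 = 0
Syndrome s8…s1 = 0011 → error at position 3.
Flip position 3: 110111100111100 → 111111100111100
Read data bits from positions 3,5,6,7,9,10,11,12,13,14,15: 11110111100

11110111100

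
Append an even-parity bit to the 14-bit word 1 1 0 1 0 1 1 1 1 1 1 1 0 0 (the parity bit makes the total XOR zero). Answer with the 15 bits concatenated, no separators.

110101111111000

XOR of the 14 data bits: 1⊕1⊕0⊕1⊕0⊕1⊕1⊕1⊕1⊕1⊕1⊕1⊕0⊕0 = 0
Parity bit = 0 (so all 15 bits XOR to 0).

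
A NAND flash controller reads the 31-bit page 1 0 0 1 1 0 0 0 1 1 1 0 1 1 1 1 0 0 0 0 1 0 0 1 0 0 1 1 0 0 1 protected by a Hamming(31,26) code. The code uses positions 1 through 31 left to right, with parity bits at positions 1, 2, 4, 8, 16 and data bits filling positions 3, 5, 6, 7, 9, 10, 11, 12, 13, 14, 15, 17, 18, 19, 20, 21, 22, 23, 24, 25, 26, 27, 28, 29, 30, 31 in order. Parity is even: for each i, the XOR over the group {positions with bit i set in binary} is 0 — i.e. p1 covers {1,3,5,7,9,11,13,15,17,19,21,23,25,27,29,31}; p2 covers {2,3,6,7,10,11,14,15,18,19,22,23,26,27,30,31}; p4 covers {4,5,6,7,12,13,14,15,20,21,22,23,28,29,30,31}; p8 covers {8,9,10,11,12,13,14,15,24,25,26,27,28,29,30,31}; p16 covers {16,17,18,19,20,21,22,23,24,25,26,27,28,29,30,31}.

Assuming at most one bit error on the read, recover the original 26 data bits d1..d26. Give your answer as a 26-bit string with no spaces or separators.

01001110111000010010011001

s1 (pos 1,3,5,7,9,11,13,15,17,19,21,23,25,27,29,31): 1⊕0⊕1⊕0⊕1⊕1⊕1⊕1⊕0⊕0⊕1⊕0⊕0⊕1⊕0⊕1 = 1
s2 (pos 2,3,6,7,10,11,14,15,18,19,22,23,26,27,30,31): 0⊕0⊕0⊕0⊕1⊕1⊕1⊕1⊕0⊕0⊕0⊕0⊕0⊕1⊕0⊕1 = 0
s4 (pos 4,5,6,7,12,13,14,15,20,21,22,23,28,29,30,31): 1⊕1⊕0⊕0⊕0⊕1⊕1⊕1⊕0⊕1⊕0⊕0⊕1⊕0⊕0⊕1 = 0
s8 (pos 8,9,10,11,12,13,14,15,24,25,26,27,28,29,30,31): 0⊕1⊕1⊕1⊕0⊕1⊕1⊕1⊕1⊕0⊕0⊕1⊕1⊕0⊕0⊕1 = 0
s16 (pos 16,17,18,19,20,21,22,23,24,25,26,27,28,29,30,31): 1⊕0⊕0⊕0⊕0⊕1⊕0⊕0⊕1⊕0⊕0⊕1⊕1⊕0⊕0⊕1 = 0
Syndrome s16…s1 = 00001 → error at position 1.
Flip position 1: 1001100011101111000010010011001 → 0001100011101111000010010011001
Read data bits from positions 3,5,6,7,9,10,11,12,13,14,15,17,18,19,20,21,22,23,24,25,26,27,28,29,30,31: 01001110111000010010011001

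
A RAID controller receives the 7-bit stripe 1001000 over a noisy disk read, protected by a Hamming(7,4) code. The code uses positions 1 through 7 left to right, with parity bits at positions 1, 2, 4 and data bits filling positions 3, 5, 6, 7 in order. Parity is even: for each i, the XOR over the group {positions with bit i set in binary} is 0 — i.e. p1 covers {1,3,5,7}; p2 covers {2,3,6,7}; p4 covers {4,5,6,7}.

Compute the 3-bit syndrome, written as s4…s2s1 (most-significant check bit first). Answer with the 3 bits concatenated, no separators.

101

s1 (pos 1,3,5,7): 1⊕0⊕0⊕0 = 1
s2 (pos 2,3,6,7): 0⊕0⊕0⊕0 = 0
s4 (pos 4,5,6,7): 1⊕0⊕0⊕0 = 1
Syndrome s4…s1 = 101 → error at position 5.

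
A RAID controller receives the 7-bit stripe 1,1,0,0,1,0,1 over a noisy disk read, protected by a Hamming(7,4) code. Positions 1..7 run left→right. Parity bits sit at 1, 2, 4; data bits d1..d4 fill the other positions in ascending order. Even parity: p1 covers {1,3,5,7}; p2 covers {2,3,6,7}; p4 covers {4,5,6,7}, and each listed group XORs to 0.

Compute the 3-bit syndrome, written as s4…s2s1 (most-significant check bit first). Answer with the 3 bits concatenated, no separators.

s1 (pos 1,3,5,7): 1⊕0⊕1⊕1 = 1
s2 (pos 2,3,6,7): 1⊕0⊕0⊕1 = 0
s4 (pos 4,5,6,7): 0⊕1⊕0⊕1 = 0
Syndrome s4…s1 = 001 → error at position 1.

001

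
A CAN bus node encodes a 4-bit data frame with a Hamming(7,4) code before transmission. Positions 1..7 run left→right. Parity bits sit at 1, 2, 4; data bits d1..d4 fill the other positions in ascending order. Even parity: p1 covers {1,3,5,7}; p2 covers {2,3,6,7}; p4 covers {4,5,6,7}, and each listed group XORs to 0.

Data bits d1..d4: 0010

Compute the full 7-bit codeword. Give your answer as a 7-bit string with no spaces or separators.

Place data at non-parity positions: p1 p2 0 p4 0 1 0
p1 (pos 1,3,5,7): XOR of data positions = 0⊕0⊕0 = 0
p2 (pos 2,3,6,7): XOR of data positions = 0⊕1⊕0 = 1
p4 (pos 4,5,6,7): XOR of data positions = 0⊕1⊕0 = 1
Codeword: 0101010

0101010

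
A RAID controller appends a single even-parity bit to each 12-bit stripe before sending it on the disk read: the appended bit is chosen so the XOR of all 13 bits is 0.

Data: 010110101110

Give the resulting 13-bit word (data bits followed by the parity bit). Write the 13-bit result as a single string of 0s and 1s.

XOR of the 12 data bits: 0⊕1⊕0⊕1⊕1⊕0⊕1⊕0⊕1⊕1⊕1⊕0 = 1
Parity bit = 1 (so all 13 bits XOR to 0).

0101101011101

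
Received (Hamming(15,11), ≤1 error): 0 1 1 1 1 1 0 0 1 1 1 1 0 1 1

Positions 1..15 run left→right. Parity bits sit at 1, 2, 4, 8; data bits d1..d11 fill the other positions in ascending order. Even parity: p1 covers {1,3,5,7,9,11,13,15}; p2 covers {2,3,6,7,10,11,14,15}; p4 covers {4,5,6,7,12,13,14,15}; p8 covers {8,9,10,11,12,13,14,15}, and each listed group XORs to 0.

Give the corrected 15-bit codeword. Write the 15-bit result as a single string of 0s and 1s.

s1 (pos 1,3,5,7,9,11,13,15): 0⊕1⊕1⊕0⊕1⊕1⊕0⊕1 = 1
s2 (pos 2,3,6,7,10,11,14,15): 1⊕1⊕1⊕0⊕1⊕1⊕1⊕1 = 1
s4 (pos 4,5,6,7,12,13,14,15): 1⊕1⊕1⊕0⊕1⊕0⊕1⊕1 = 0
s8 (pos 8,9,10,11,12,13,14,15): 0⊕1⊕1⊕1⊕1⊕0⊕1⊕1 = 0
Syndrome s8…s1 = 0011 → error at position 3.
Flip position 3: 011111001111011 → 010111001111011

010111001111011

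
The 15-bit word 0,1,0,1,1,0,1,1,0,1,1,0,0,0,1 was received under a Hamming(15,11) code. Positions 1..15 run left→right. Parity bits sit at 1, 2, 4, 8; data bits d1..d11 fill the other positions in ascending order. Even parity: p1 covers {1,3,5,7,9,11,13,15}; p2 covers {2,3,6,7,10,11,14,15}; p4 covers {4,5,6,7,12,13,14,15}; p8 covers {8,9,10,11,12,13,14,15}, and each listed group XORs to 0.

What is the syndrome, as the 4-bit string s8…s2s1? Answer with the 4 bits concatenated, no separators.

0010

s1 (pos 1,3,5,7,9,11,13,15): 0⊕0⊕1⊕1⊕0⊕1⊕0⊕1 = 0
s2 (pos 2,3,6,7,10,11,14,15): 1⊕0⊕0⊕1⊕1⊕1⊕0⊕1 = 1
s4 (pos 4,5,6,7,12,13,14,15): 1⊕1⊕0⊕1⊕0⊕0⊕0⊕1 = 0
s8 (pos 8,9,10,11,12,13,14,15): 1⊕0⊕1⊕1⊕0⊕0⊕0⊕1 = 0
Syndrome s8…s1 = 0010 → error at position 2.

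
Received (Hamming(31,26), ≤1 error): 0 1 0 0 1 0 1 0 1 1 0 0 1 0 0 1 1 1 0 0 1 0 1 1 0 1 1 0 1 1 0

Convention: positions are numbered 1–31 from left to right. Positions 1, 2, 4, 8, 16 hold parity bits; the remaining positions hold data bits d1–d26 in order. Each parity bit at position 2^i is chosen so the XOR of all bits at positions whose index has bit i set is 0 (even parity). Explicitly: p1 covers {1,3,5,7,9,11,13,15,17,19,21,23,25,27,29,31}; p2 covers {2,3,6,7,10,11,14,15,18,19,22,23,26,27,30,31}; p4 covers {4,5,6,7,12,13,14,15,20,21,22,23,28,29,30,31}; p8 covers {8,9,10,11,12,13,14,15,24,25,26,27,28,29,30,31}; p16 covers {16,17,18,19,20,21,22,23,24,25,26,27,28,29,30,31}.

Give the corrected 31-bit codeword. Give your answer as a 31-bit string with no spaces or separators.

s1 (pos 1,3,5,7,9,11,13,15,17,19,21,23,25,27,29,31): 0⊕0⊕1⊕1⊕1⊕0⊕1⊕0⊕1⊕0⊕1⊕1⊕0⊕1⊕1⊕0 = 1
s2 (pos 2,3,6,7,10,11,14,15,18,19,22,23,26,27,30,31): 1⊕0⊕0⊕1⊕1⊕0⊕0⊕0⊕1⊕0⊕0⊕1⊕1⊕1⊕1⊕0 = 0
s4 (pos 4,5,6,7,12,13,14,15,20,21,22,23,28,29,30,31): 0⊕1⊕0⊕1⊕0⊕1⊕0⊕0⊕0⊕1⊕0⊕1⊕0⊕1⊕1⊕0 = 1
s8 (pos 8,9,10,11,12,13,14,15,24,25,26,27,28,29,30,31): 0⊕1⊕1⊕0⊕0⊕1⊕0⊕0⊕1⊕0⊕1⊕1⊕0⊕1⊕1⊕0 = 0
s16 (pos 16,17,18,19,20,21,22,23,24,25,26,27,28,29,30,31): 1⊕1⊕1⊕0⊕0⊕1⊕0⊕1⊕1⊕0⊕1⊕1⊕0⊕1⊕1⊕0 = 0
Syndrome s16…s1 = 00101 → error at position 5.
Flip position 5: 0100101011001001110010110110110 → 0100001011001001110010110110110

0100001011001001110010110110110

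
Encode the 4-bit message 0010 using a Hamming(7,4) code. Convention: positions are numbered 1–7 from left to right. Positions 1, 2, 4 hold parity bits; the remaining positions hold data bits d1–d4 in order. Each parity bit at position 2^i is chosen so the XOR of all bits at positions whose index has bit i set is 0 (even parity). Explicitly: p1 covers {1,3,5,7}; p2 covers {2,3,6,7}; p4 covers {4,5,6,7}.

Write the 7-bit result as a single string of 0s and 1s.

Place data at non-parity positions: p1 p2 0 p4 0 1 0
p1 (pos 1,3,5,7): XOR of data positions = 0⊕0⊕0 = 0
p2 (pos 2,3,6,7): XOR of data positions = 0⊕1⊕0 = 1
p4 (pos 4,5,6,7): XOR of data positions = 0⊕1⊕0 = 1
Codeword: 0101010

0101010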